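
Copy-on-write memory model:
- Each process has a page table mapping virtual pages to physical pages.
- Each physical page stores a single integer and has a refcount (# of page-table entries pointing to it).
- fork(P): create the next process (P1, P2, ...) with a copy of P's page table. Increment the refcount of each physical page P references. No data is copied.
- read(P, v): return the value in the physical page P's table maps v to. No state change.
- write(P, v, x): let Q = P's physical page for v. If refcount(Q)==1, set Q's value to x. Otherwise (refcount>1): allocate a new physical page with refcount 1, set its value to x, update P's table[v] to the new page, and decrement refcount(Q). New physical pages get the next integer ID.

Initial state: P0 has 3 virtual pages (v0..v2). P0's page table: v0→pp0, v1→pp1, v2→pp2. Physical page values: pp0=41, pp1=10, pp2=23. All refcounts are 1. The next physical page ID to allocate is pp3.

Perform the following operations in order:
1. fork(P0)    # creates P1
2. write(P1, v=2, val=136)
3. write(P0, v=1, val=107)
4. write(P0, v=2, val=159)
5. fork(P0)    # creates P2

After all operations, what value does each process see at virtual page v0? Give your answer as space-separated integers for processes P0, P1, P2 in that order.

Op 1: fork(P0) -> P1. 3 ppages; refcounts: pp0:2 pp1:2 pp2:2
Op 2: write(P1, v2, 136). refcount(pp2)=2>1 -> COPY to pp3. 4 ppages; refcounts: pp0:2 pp1:2 pp2:1 pp3:1
Op 3: write(P0, v1, 107). refcount(pp1)=2>1 -> COPY to pp4. 5 ppages; refcounts: pp0:2 pp1:1 pp2:1 pp3:1 pp4:1
Op 4: write(P0, v2, 159). refcount(pp2)=1 -> write in place. 5 ppages; refcounts: pp0:2 pp1:1 pp2:1 pp3:1 pp4:1
Op 5: fork(P0) -> P2. 5 ppages; refcounts: pp0:3 pp1:1 pp2:2 pp3:1 pp4:2
P0: v0 -> pp0 = 41
P1: v0 -> pp0 = 41
P2: v0 -> pp0 = 41

Answer: 41 41 41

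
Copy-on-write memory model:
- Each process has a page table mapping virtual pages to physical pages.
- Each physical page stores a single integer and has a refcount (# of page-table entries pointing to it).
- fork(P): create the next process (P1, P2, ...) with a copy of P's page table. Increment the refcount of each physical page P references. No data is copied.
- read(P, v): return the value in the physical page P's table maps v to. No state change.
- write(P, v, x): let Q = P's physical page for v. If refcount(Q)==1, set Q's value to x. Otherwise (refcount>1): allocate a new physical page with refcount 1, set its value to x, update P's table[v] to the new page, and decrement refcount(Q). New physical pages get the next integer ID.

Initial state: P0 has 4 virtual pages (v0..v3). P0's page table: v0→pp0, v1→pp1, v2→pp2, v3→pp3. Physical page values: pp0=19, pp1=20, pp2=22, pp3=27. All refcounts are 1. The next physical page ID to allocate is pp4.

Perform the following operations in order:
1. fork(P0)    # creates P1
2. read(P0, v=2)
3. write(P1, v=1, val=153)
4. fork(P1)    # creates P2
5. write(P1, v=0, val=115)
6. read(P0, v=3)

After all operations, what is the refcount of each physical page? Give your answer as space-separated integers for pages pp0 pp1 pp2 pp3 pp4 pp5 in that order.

Op 1: fork(P0) -> P1. 4 ppages; refcounts: pp0:2 pp1:2 pp2:2 pp3:2
Op 2: read(P0, v2) -> 22. No state change.
Op 3: write(P1, v1, 153). refcount(pp1)=2>1 -> COPY to pp4. 5 ppages; refcounts: pp0:2 pp1:1 pp2:2 pp3:2 pp4:1
Op 4: fork(P1) -> P2. 5 ppages; refcounts: pp0:3 pp1:1 pp2:3 pp3:3 pp4:2
Op 5: write(P1, v0, 115). refcount(pp0)=3>1 -> COPY to pp5. 6 ppages; refcounts: pp0:2 pp1:1 pp2:3 pp3:3 pp4:2 pp5:1
Op 6: read(P0, v3) -> 27. No state change.

Answer: 2 1 3 3 2 1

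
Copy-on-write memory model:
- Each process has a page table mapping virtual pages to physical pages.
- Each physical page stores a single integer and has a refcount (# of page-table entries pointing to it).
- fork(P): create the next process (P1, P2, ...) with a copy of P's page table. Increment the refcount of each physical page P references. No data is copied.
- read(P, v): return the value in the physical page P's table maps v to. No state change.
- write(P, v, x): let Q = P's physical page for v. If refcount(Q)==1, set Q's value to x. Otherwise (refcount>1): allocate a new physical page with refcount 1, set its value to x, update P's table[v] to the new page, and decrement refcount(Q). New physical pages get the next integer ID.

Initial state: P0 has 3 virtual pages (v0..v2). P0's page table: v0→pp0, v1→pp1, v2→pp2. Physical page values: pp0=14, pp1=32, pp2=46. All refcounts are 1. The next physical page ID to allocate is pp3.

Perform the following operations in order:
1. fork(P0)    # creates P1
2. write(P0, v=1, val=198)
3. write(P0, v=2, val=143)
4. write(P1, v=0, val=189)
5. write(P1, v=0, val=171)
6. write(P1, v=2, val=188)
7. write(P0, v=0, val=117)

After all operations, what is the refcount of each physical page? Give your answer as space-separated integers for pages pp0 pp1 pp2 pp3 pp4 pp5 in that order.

Op 1: fork(P0) -> P1. 3 ppages; refcounts: pp0:2 pp1:2 pp2:2
Op 2: write(P0, v1, 198). refcount(pp1)=2>1 -> COPY to pp3. 4 ppages; refcounts: pp0:2 pp1:1 pp2:2 pp3:1
Op 3: write(P0, v2, 143). refcount(pp2)=2>1 -> COPY to pp4. 5 ppages; refcounts: pp0:2 pp1:1 pp2:1 pp3:1 pp4:1
Op 4: write(P1, v0, 189). refcount(pp0)=2>1 -> COPY to pp5. 6 ppages; refcounts: pp0:1 pp1:1 pp2:1 pp3:1 pp4:1 pp5:1
Op 5: write(P1, v0, 171). refcount(pp5)=1 -> write in place. 6 ppages; refcounts: pp0:1 pp1:1 pp2:1 pp3:1 pp4:1 pp5:1
Op 6: write(P1, v2, 188). refcount(pp2)=1 -> write in place. 6 ppages; refcounts: pp0:1 pp1:1 pp2:1 pp3:1 pp4:1 pp5:1
Op 7: write(P0, v0, 117). refcount(pp0)=1 -> write in place. 6 ppages; refcounts: pp0:1 pp1:1 pp2:1 pp3:1 pp4:1 pp5:1

Answer: 1 1 1 1 1 1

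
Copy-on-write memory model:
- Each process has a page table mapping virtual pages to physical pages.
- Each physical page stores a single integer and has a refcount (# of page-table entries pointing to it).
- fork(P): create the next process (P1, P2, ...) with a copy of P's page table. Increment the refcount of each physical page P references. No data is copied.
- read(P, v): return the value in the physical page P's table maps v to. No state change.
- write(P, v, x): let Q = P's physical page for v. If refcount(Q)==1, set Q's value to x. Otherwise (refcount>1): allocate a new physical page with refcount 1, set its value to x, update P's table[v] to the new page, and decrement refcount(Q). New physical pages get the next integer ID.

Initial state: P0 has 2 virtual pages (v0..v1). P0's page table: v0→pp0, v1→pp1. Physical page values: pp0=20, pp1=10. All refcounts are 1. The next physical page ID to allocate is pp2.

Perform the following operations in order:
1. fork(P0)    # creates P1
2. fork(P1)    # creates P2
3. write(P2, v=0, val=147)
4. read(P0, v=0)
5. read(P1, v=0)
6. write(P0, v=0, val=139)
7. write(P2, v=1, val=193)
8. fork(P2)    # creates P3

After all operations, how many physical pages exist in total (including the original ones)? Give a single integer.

Answer: 5

Derivation:
Op 1: fork(P0) -> P1. 2 ppages; refcounts: pp0:2 pp1:2
Op 2: fork(P1) -> P2. 2 ppages; refcounts: pp0:3 pp1:3
Op 3: write(P2, v0, 147). refcount(pp0)=3>1 -> COPY to pp2. 3 ppages; refcounts: pp0:2 pp1:3 pp2:1
Op 4: read(P0, v0) -> 20. No state change.
Op 5: read(P1, v0) -> 20. No state change.
Op 6: write(P0, v0, 139). refcount(pp0)=2>1 -> COPY to pp3. 4 ppages; refcounts: pp0:1 pp1:3 pp2:1 pp3:1
Op 7: write(P2, v1, 193). refcount(pp1)=3>1 -> COPY to pp4. 5 ppages; refcounts: pp0:1 pp1:2 pp2:1 pp3:1 pp4:1
Op 8: fork(P2) -> P3. 5 ppages; refcounts: pp0:1 pp1:2 pp2:2 pp3:1 pp4:2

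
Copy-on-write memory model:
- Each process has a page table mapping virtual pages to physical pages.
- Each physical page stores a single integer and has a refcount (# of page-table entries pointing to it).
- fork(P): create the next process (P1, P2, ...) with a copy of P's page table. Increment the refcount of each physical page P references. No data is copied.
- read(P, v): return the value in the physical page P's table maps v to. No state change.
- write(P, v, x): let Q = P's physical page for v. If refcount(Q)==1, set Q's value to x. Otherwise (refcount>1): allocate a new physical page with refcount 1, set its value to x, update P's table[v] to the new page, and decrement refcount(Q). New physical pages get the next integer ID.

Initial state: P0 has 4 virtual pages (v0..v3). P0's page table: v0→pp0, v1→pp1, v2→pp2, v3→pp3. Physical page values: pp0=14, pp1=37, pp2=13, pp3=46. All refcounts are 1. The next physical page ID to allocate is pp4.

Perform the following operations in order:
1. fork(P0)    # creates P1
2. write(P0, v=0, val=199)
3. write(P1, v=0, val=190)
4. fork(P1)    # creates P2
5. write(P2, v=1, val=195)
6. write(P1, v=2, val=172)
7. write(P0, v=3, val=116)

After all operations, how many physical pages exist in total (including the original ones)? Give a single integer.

Op 1: fork(P0) -> P1. 4 ppages; refcounts: pp0:2 pp1:2 pp2:2 pp3:2
Op 2: write(P0, v0, 199). refcount(pp0)=2>1 -> COPY to pp4. 5 ppages; refcounts: pp0:1 pp1:2 pp2:2 pp3:2 pp4:1
Op 3: write(P1, v0, 190). refcount(pp0)=1 -> write in place. 5 ppages; refcounts: pp0:1 pp1:2 pp2:2 pp3:2 pp4:1
Op 4: fork(P1) -> P2. 5 ppages; refcounts: pp0:2 pp1:3 pp2:3 pp3:3 pp4:1
Op 5: write(P2, v1, 195). refcount(pp1)=3>1 -> COPY to pp5. 6 ppages; refcounts: pp0:2 pp1:2 pp2:3 pp3:3 pp4:1 pp5:1
Op 6: write(P1, v2, 172). refcount(pp2)=3>1 -> COPY to pp6. 7 ppages; refcounts: pp0:2 pp1:2 pp2:2 pp3:3 pp4:1 pp5:1 pp6:1
Op 7: write(P0, v3, 116). refcount(pp3)=3>1 -> COPY to pp7. 8 ppages; refcounts: pp0:2 pp1:2 pp2:2 pp3:2 pp4:1 pp5:1 pp6:1 pp7:1

Answer: 8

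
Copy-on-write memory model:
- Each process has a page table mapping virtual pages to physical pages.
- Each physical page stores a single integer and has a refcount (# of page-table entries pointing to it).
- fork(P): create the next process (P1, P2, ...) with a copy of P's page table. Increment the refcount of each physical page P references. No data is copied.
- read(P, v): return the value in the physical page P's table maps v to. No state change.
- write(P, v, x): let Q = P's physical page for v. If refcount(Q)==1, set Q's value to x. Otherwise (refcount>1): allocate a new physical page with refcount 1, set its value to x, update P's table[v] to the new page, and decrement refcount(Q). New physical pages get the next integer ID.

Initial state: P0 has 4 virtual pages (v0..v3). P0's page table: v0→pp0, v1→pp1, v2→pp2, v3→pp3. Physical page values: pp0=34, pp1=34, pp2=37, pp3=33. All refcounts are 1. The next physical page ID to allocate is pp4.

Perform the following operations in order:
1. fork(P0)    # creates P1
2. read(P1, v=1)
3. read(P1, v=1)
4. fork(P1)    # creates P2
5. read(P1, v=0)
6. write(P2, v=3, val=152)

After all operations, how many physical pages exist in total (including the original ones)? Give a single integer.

Answer: 5

Derivation:
Op 1: fork(P0) -> P1. 4 ppages; refcounts: pp0:2 pp1:2 pp2:2 pp3:2
Op 2: read(P1, v1) -> 34. No state change.
Op 3: read(P1, v1) -> 34. No state change.
Op 4: fork(P1) -> P2. 4 ppages; refcounts: pp0:3 pp1:3 pp2:3 pp3:3
Op 5: read(P1, v0) -> 34. No state change.
Op 6: write(P2, v3, 152). refcount(pp3)=3>1 -> COPY to pp4. 5 ppages; refcounts: pp0:3 pp1:3 pp2:3 pp3:2 pp4:1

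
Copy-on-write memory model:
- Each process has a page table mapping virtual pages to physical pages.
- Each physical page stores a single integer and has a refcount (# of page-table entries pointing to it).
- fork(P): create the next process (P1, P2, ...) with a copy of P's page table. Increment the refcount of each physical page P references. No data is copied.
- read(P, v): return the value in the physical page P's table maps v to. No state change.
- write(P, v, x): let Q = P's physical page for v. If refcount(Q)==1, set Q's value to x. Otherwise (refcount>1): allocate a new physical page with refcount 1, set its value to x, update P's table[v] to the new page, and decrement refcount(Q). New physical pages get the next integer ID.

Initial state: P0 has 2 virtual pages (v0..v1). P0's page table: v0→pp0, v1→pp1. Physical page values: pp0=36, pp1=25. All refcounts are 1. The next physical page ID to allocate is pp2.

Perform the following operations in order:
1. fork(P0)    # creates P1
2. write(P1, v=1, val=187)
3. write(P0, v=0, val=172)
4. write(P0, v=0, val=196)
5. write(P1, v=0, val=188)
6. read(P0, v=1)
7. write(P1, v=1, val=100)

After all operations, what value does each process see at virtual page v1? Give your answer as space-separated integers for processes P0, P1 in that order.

Op 1: fork(P0) -> P1. 2 ppages; refcounts: pp0:2 pp1:2
Op 2: write(P1, v1, 187). refcount(pp1)=2>1 -> COPY to pp2. 3 ppages; refcounts: pp0:2 pp1:1 pp2:1
Op 3: write(P0, v0, 172). refcount(pp0)=2>1 -> COPY to pp3. 4 ppages; refcounts: pp0:1 pp1:1 pp2:1 pp3:1
Op 4: write(P0, v0, 196). refcount(pp3)=1 -> write in place. 4 ppages; refcounts: pp0:1 pp1:1 pp2:1 pp3:1
Op 5: write(P1, v0, 188). refcount(pp0)=1 -> write in place. 4 ppages; refcounts: pp0:1 pp1:1 pp2:1 pp3:1
Op 6: read(P0, v1) -> 25. No state change.
Op 7: write(P1, v1, 100). refcount(pp2)=1 -> write in place. 4 ppages; refcounts: pp0:1 pp1:1 pp2:1 pp3:1
P0: v1 -> pp1 = 25
P1: v1 -> pp2 = 100

Answer: 25 100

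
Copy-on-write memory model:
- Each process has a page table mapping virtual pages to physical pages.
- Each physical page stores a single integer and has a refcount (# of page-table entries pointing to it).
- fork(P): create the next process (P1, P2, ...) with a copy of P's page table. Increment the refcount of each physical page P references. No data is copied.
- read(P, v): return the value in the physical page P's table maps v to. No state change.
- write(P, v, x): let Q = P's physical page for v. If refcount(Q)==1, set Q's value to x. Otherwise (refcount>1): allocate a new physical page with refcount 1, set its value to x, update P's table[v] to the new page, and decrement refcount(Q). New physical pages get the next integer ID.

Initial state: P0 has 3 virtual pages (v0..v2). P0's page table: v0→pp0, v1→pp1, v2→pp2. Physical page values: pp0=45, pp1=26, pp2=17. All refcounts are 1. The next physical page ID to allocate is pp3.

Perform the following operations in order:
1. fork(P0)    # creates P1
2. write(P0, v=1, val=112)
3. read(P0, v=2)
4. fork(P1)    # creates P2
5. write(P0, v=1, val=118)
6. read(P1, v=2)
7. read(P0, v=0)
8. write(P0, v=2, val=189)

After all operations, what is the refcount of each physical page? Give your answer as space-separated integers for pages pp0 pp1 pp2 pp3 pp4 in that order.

Answer: 3 2 2 1 1

Derivation:
Op 1: fork(P0) -> P1. 3 ppages; refcounts: pp0:2 pp1:2 pp2:2
Op 2: write(P0, v1, 112). refcount(pp1)=2>1 -> COPY to pp3. 4 ppages; refcounts: pp0:2 pp1:1 pp2:2 pp3:1
Op 3: read(P0, v2) -> 17. No state change.
Op 4: fork(P1) -> P2. 4 ppages; refcounts: pp0:3 pp1:2 pp2:3 pp3:1
Op 5: write(P0, v1, 118). refcount(pp3)=1 -> write in place. 4 ppages; refcounts: pp0:3 pp1:2 pp2:3 pp3:1
Op 6: read(P1, v2) -> 17. No state change.
Op 7: read(P0, v0) -> 45. No state change.
Op 8: write(P0, v2, 189). refcount(pp2)=3>1 -> COPY to pp4. 5 ppages; refcounts: pp0:3 pp1:2 pp2:2 pp3:1 pp4:1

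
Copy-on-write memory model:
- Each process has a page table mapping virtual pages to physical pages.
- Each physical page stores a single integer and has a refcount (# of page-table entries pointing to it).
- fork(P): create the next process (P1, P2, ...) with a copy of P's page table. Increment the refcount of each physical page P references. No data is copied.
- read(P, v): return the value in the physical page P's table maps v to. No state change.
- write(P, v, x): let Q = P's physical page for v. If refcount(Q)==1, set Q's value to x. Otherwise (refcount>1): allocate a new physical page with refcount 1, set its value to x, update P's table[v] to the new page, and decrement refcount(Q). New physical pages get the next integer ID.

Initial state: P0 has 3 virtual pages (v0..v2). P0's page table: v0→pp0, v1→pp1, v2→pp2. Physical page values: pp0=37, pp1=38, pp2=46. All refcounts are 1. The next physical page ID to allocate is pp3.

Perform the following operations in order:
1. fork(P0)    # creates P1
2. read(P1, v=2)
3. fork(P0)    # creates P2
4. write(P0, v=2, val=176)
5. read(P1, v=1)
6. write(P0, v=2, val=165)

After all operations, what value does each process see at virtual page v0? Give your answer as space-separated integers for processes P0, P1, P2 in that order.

Op 1: fork(P0) -> P1. 3 ppages; refcounts: pp0:2 pp1:2 pp2:2
Op 2: read(P1, v2) -> 46. No state change.
Op 3: fork(P0) -> P2. 3 ppages; refcounts: pp0:3 pp1:3 pp2:3
Op 4: write(P0, v2, 176). refcount(pp2)=3>1 -> COPY to pp3. 4 ppages; refcounts: pp0:3 pp1:3 pp2:2 pp3:1
Op 5: read(P1, v1) -> 38. No state change.
Op 6: write(P0, v2, 165). refcount(pp3)=1 -> write in place. 4 ppages; refcounts: pp0:3 pp1:3 pp2:2 pp3:1
P0: v0 -> pp0 = 37
P1: v0 -> pp0 = 37
P2: v0 -> pp0 = 37

Answer: 37 37 37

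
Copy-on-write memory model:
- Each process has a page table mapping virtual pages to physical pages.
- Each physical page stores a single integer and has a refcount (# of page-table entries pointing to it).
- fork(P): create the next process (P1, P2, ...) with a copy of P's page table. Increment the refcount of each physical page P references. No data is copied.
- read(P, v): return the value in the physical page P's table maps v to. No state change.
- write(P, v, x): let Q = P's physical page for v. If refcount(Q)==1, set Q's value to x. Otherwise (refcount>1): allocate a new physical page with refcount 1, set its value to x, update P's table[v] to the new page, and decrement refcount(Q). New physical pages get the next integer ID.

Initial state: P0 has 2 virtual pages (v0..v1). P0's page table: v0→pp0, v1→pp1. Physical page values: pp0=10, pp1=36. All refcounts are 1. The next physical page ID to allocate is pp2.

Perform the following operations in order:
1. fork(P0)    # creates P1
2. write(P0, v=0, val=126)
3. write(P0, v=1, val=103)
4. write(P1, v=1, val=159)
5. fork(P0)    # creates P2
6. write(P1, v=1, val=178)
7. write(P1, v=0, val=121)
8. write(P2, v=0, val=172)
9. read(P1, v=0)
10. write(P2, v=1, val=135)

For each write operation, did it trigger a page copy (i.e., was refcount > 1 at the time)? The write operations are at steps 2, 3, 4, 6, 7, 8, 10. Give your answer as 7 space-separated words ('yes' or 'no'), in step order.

Op 1: fork(P0) -> P1. 2 ppages; refcounts: pp0:2 pp1:2
Op 2: write(P0, v0, 126). refcount(pp0)=2>1 -> COPY to pp2. 3 ppages; refcounts: pp0:1 pp1:2 pp2:1
Op 3: write(P0, v1, 103). refcount(pp1)=2>1 -> COPY to pp3. 4 ppages; refcounts: pp0:1 pp1:1 pp2:1 pp3:1
Op 4: write(P1, v1, 159). refcount(pp1)=1 -> write in place. 4 ppages; refcounts: pp0:1 pp1:1 pp2:1 pp3:1
Op 5: fork(P0) -> P2. 4 ppages; refcounts: pp0:1 pp1:1 pp2:2 pp3:2
Op 6: write(P1, v1, 178). refcount(pp1)=1 -> write in place. 4 ppages; refcounts: pp0:1 pp1:1 pp2:2 pp3:2
Op 7: write(P1, v0, 121). refcount(pp0)=1 -> write in place. 4 ppages; refcounts: pp0:1 pp1:1 pp2:2 pp3:2
Op 8: write(P2, v0, 172). refcount(pp2)=2>1 -> COPY to pp4. 5 ppages; refcounts: pp0:1 pp1:1 pp2:1 pp3:2 pp4:1
Op 9: read(P1, v0) -> 121. No state change.
Op 10: write(P2, v1, 135). refcount(pp3)=2>1 -> COPY to pp5. 6 ppages; refcounts: pp0:1 pp1:1 pp2:1 pp3:1 pp4:1 pp5:1

yes yes no no no yes yes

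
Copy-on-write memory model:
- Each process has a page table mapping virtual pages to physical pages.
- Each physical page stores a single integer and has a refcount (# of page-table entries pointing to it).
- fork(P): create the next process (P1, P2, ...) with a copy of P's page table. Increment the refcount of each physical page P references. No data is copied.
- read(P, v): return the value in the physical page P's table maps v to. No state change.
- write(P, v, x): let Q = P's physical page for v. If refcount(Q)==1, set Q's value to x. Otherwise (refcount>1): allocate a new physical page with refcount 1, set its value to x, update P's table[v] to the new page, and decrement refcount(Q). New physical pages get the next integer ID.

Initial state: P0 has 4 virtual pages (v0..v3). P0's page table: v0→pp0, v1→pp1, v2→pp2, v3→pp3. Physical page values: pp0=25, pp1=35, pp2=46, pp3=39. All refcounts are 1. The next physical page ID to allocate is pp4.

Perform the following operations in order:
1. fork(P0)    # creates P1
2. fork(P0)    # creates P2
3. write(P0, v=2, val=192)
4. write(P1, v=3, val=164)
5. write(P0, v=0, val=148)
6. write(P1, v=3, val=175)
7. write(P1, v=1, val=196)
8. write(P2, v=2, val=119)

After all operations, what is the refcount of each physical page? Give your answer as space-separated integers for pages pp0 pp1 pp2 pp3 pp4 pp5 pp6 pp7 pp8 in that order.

Answer: 2 2 1 2 1 1 1 1 1

Derivation:
Op 1: fork(P0) -> P1. 4 ppages; refcounts: pp0:2 pp1:2 pp2:2 pp3:2
Op 2: fork(P0) -> P2. 4 ppages; refcounts: pp0:3 pp1:3 pp2:3 pp3:3
Op 3: write(P0, v2, 192). refcount(pp2)=3>1 -> COPY to pp4. 5 ppages; refcounts: pp0:3 pp1:3 pp2:2 pp3:3 pp4:1
Op 4: write(P1, v3, 164). refcount(pp3)=3>1 -> COPY to pp5. 6 ppages; refcounts: pp0:3 pp1:3 pp2:2 pp3:2 pp4:1 pp5:1
Op 5: write(P0, v0, 148). refcount(pp0)=3>1 -> COPY to pp6. 7 ppages; refcounts: pp0:2 pp1:3 pp2:2 pp3:2 pp4:1 pp5:1 pp6:1
Op 6: write(P1, v3, 175). refcount(pp5)=1 -> write in place. 7 ppages; refcounts: pp0:2 pp1:3 pp2:2 pp3:2 pp4:1 pp5:1 pp6:1
Op 7: write(P1, v1, 196). refcount(pp1)=3>1 -> COPY to pp7. 8 ppages; refcounts: pp0:2 pp1:2 pp2:2 pp3:2 pp4:1 pp5:1 pp6:1 pp7:1
Op 8: write(P2, v2, 119). refcount(pp2)=2>1 -> COPY to pp8. 9 ppages; refcounts: pp0:2 pp1:2 pp2:1 pp3:2 pp4:1 pp5:1 pp6:1 pp7:1 pp8:1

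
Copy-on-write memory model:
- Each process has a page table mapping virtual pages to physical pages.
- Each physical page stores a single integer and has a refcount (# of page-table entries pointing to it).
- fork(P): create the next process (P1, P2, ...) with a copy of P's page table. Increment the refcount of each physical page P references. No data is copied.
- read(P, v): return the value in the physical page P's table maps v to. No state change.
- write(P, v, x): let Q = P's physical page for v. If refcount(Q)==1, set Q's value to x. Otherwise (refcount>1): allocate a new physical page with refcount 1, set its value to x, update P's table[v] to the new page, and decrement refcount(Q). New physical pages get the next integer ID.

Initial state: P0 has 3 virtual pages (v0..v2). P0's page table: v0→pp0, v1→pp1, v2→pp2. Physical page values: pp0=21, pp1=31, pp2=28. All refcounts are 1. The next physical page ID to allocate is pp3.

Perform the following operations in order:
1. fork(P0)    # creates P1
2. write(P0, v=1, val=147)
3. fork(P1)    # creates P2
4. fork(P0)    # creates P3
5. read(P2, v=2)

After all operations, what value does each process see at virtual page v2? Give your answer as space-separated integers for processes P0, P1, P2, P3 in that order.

Op 1: fork(P0) -> P1. 3 ppages; refcounts: pp0:2 pp1:2 pp2:2
Op 2: write(P0, v1, 147). refcount(pp1)=2>1 -> COPY to pp3. 4 ppages; refcounts: pp0:2 pp1:1 pp2:2 pp3:1
Op 3: fork(P1) -> P2. 4 ppages; refcounts: pp0:3 pp1:2 pp2:3 pp3:1
Op 4: fork(P0) -> P3. 4 ppages; refcounts: pp0:4 pp1:2 pp2:4 pp3:2
Op 5: read(P2, v2) -> 28. No state change.
P0: v2 -> pp2 = 28
P1: v2 -> pp2 = 28
P2: v2 -> pp2 = 28
P3: v2 -> pp2 = 28

Answer: 28 28 28 28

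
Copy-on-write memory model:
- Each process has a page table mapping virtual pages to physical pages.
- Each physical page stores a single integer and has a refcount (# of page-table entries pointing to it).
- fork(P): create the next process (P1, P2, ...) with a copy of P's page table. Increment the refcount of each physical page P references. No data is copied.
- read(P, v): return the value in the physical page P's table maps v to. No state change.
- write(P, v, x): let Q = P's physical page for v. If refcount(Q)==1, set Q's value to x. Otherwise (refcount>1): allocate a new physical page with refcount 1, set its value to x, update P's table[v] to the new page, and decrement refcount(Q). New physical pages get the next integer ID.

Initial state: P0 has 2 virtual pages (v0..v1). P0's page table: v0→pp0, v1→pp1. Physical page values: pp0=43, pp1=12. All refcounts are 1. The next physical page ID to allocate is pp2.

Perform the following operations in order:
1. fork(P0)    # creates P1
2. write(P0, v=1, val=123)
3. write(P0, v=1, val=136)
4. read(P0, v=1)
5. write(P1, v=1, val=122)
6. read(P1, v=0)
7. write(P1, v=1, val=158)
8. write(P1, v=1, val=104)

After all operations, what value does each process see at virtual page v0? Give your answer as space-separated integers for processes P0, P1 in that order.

Op 1: fork(P0) -> P1. 2 ppages; refcounts: pp0:2 pp1:2
Op 2: write(P0, v1, 123). refcount(pp1)=2>1 -> COPY to pp2. 3 ppages; refcounts: pp0:2 pp1:1 pp2:1
Op 3: write(P0, v1, 136). refcount(pp2)=1 -> write in place. 3 ppages; refcounts: pp0:2 pp1:1 pp2:1
Op 4: read(P0, v1) -> 136. No state change.
Op 5: write(P1, v1, 122). refcount(pp1)=1 -> write in place. 3 ppages; refcounts: pp0:2 pp1:1 pp2:1
Op 6: read(P1, v0) -> 43. No state change.
Op 7: write(P1, v1, 158). refcount(pp1)=1 -> write in place. 3 ppages; refcounts: pp0:2 pp1:1 pp2:1
Op 8: write(P1, v1, 104). refcount(pp1)=1 -> write in place. 3 ppages; refcounts: pp0:2 pp1:1 pp2:1
P0: v0 -> pp0 = 43
P1: v0 -> pp0 = 43

Answer: 43 43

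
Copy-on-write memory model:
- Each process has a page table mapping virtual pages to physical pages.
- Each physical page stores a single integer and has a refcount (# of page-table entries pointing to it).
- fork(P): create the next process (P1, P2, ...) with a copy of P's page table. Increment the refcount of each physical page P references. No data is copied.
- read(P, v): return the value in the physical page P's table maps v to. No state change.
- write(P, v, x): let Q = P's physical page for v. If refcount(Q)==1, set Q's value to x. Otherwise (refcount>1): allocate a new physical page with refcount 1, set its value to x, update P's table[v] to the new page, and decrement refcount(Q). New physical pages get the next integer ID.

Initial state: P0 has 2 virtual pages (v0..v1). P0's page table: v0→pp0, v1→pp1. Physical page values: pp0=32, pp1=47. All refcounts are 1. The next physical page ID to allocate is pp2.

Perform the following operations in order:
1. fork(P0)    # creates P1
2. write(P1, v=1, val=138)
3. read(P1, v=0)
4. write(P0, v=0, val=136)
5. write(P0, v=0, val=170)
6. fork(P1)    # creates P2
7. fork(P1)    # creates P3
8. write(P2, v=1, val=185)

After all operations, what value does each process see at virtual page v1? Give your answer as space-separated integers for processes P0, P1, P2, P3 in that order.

Op 1: fork(P0) -> P1. 2 ppages; refcounts: pp0:2 pp1:2
Op 2: write(P1, v1, 138). refcount(pp1)=2>1 -> COPY to pp2. 3 ppages; refcounts: pp0:2 pp1:1 pp2:1
Op 3: read(P1, v0) -> 32. No state change.
Op 4: write(P0, v0, 136). refcount(pp0)=2>1 -> COPY to pp3. 4 ppages; refcounts: pp0:1 pp1:1 pp2:1 pp3:1
Op 5: write(P0, v0, 170). refcount(pp3)=1 -> write in place. 4 ppages; refcounts: pp0:1 pp1:1 pp2:1 pp3:1
Op 6: fork(P1) -> P2. 4 ppages; refcounts: pp0:2 pp1:1 pp2:2 pp3:1
Op 7: fork(P1) -> P3. 4 ppages; refcounts: pp0:3 pp1:1 pp2:3 pp3:1
Op 8: write(P2, v1, 185). refcount(pp2)=3>1 -> COPY to pp4. 5 ppages; refcounts: pp0:3 pp1:1 pp2:2 pp3:1 pp4:1
P0: v1 -> pp1 = 47
P1: v1 -> pp2 = 138
P2: v1 -> pp4 = 185
P3: v1 -> pp2 = 138

Answer: 47 138 185 138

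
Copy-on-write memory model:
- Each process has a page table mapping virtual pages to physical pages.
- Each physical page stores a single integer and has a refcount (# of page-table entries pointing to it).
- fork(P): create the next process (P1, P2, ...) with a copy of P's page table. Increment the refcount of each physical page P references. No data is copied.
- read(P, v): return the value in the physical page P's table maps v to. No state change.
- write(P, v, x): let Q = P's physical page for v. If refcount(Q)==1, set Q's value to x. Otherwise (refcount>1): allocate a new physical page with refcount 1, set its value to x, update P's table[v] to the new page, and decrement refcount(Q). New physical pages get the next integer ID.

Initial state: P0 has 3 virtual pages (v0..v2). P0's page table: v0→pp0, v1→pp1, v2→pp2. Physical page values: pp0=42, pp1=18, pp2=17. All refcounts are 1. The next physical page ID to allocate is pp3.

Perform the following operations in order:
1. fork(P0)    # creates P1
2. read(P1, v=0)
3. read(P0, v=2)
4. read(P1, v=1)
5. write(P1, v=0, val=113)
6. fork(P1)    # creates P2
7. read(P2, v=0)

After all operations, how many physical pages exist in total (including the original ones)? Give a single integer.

Answer: 4

Derivation:
Op 1: fork(P0) -> P1. 3 ppages; refcounts: pp0:2 pp1:2 pp2:2
Op 2: read(P1, v0) -> 42. No state change.
Op 3: read(P0, v2) -> 17. No state change.
Op 4: read(P1, v1) -> 18. No state change.
Op 5: write(P1, v0, 113). refcount(pp0)=2>1 -> COPY to pp3. 4 ppages; refcounts: pp0:1 pp1:2 pp2:2 pp3:1
Op 6: fork(P1) -> P2. 4 ppages; refcounts: pp0:1 pp1:3 pp2:3 pp3:2
Op 7: read(P2, v0) -> 113. No state change.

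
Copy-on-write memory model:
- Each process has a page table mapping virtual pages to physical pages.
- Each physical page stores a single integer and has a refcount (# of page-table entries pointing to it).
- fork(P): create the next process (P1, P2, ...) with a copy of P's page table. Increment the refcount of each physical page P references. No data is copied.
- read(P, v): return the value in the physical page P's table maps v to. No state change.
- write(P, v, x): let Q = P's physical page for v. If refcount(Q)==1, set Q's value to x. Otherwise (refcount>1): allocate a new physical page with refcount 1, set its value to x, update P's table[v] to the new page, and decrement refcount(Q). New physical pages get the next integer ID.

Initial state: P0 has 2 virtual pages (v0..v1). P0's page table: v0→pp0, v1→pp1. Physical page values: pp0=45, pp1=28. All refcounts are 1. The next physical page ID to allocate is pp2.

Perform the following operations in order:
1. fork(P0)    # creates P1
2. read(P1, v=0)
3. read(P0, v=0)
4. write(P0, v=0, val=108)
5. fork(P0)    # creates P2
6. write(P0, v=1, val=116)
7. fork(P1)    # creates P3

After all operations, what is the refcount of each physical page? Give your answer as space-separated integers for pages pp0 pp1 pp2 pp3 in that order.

Answer: 2 3 2 1

Derivation:
Op 1: fork(P0) -> P1. 2 ppages; refcounts: pp0:2 pp1:2
Op 2: read(P1, v0) -> 45. No state change.
Op 3: read(P0, v0) -> 45. No state change.
Op 4: write(P0, v0, 108). refcount(pp0)=2>1 -> COPY to pp2. 3 ppages; refcounts: pp0:1 pp1:2 pp2:1
Op 5: fork(P0) -> P2. 3 ppages; refcounts: pp0:1 pp1:3 pp2:2
Op 6: write(P0, v1, 116). refcount(pp1)=3>1 -> COPY to pp3. 4 ppages; refcounts: pp0:1 pp1:2 pp2:2 pp3:1
Op 7: fork(P1) -> P3. 4 ppages; refcounts: pp0:2 pp1:3 pp2:2 pp3:1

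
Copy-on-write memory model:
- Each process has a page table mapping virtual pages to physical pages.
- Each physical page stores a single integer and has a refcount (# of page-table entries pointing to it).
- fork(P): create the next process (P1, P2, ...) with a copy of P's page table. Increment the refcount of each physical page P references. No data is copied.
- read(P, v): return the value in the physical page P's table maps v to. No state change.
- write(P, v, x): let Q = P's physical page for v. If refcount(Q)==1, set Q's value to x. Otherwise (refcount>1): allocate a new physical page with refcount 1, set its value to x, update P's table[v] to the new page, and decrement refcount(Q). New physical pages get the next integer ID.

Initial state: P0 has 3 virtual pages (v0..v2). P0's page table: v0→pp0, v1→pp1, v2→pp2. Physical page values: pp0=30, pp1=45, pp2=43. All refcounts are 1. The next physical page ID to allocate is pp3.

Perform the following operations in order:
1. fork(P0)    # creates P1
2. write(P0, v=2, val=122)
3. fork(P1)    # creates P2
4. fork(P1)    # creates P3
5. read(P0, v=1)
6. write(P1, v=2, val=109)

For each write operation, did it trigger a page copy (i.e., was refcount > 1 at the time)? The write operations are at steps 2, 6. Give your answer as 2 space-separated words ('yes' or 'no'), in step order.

Op 1: fork(P0) -> P1. 3 ppages; refcounts: pp0:2 pp1:2 pp2:2
Op 2: write(P0, v2, 122). refcount(pp2)=2>1 -> COPY to pp3. 4 ppages; refcounts: pp0:2 pp1:2 pp2:1 pp3:1
Op 3: fork(P1) -> P2. 4 ppages; refcounts: pp0:3 pp1:3 pp2:2 pp3:1
Op 4: fork(P1) -> P3. 4 ppages; refcounts: pp0:4 pp1:4 pp2:3 pp3:1
Op 5: read(P0, v1) -> 45. No state change.
Op 6: write(P1, v2, 109). refcount(pp2)=3>1 -> COPY to pp4. 5 ppages; refcounts: pp0:4 pp1:4 pp2:2 pp3:1 pp4:1

yes yes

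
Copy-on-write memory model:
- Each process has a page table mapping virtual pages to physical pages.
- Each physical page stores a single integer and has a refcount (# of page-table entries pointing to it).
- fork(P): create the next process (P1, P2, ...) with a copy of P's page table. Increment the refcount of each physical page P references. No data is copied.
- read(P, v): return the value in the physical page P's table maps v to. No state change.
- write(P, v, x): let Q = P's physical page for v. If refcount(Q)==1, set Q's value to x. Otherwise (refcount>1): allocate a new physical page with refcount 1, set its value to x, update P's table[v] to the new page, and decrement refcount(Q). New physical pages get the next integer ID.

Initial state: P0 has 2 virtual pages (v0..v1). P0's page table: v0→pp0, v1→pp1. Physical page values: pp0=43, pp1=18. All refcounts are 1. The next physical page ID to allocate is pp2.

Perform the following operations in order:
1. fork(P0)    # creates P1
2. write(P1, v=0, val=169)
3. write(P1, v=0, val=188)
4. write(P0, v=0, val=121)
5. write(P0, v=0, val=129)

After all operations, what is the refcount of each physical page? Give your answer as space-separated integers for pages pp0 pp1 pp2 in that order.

Op 1: fork(P0) -> P1. 2 ppages; refcounts: pp0:2 pp1:2
Op 2: write(P1, v0, 169). refcount(pp0)=2>1 -> COPY to pp2. 3 ppages; refcounts: pp0:1 pp1:2 pp2:1
Op 3: write(P1, v0, 188). refcount(pp2)=1 -> write in place. 3 ppages; refcounts: pp0:1 pp1:2 pp2:1
Op 4: write(P0, v0, 121). refcount(pp0)=1 -> write in place. 3 ppages; refcounts: pp0:1 pp1:2 pp2:1
Op 5: write(P0, v0, 129). refcount(pp0)=1 -> write in place. 3 ppages; refcounts: pp0:1 pp1:2 pp2:1

Answer: 1 2 1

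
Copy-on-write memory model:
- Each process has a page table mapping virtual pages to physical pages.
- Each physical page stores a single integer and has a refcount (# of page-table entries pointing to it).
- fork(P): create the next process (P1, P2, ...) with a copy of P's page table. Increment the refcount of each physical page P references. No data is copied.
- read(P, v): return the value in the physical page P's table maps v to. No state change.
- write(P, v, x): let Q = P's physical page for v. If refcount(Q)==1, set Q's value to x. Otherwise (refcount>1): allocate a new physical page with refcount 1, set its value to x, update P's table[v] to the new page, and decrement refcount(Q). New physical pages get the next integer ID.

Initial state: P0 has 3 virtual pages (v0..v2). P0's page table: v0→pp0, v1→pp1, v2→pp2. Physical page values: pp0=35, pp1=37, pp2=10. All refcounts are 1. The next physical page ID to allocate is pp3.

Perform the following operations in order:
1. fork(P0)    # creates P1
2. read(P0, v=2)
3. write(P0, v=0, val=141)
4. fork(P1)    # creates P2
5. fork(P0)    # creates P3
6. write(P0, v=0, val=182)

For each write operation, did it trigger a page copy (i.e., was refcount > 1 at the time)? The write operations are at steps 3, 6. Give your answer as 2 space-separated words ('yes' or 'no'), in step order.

Op 1: fork(P0) -> P1. 3 ppages; refcounts: pp0:2 pp1:2 pp2:2
Op 2: read(P0, v2) -> 10. No state change.
Op 3: write(P0, v0, 141). refcount(pp0)=2>1 -> COPY to pp3. 4 ppages; refcounts: pp0:1 pp1:2 pp2:2 pp3:1
Op 4: fork(P1) -> P2. 4 ppages; refcounts: pp0:2 pp1:3 pp2:3 pp3:1
Op 5: fork(P0) -> P3. 4 ppages; refcounts: pp0:2 pp1:4 pp2:4 pp3:2
Op 6: write(P0, v0, 182). refcount(pp3)=2>1 -> COPY to pp4. 5 ppages; refcounts: pp0:2 pp1:4 pp2:4 pp3:1 pp4:1

yes yes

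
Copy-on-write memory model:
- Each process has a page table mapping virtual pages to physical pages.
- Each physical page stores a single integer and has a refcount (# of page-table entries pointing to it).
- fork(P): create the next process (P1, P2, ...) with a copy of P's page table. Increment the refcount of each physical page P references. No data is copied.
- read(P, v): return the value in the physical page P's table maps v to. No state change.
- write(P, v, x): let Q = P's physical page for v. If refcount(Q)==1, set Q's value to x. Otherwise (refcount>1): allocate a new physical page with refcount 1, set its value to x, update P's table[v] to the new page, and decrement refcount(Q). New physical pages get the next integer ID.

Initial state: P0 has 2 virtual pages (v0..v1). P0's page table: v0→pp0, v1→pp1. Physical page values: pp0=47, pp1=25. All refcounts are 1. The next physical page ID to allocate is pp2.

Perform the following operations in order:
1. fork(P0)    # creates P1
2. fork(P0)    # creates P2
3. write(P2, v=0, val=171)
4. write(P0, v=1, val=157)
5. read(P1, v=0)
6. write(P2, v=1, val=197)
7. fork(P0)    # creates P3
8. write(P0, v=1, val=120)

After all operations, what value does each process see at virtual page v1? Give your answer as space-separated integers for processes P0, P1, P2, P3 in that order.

Answer: 120 25 197 157

Derivation:
Op 1: fork(P0) -> P1. 2 ppages; refcounts: pp0:2 pp1:2
Op 2: fork(P0) -> P2. 2 ppages; refcounts: pp0:3 pp1:3
Op 3: write(P2, v0, 171). refcount(pp0)=3>1 -> COPY to pp2. 3 ppages; refcounts: pp0:2 pp1:3 pp2:1
Op 4: write(P0, v1, 157). refcount(pp1)=3>1 -> COPY to pp3. 4 ppages; refcounts: pp0:2 pp1:2 pp2:1 pp3:1
Op 5: read(P1, v0) -> 47. No state change.
Op 6: write(P2, v1, 197). refcount(pp1)=2>1 -> COPY to pp4. 5 ppages; refcounts: pp0:2 pp1:1 pp2:1 pp3:1 pp4:1
Op 7: fork(P0) -> P3. 5 ppages; refcounts: pp0:3 pp1:1 pp2:1 pp3:2 pp4:1
Op 8: write(P0, v1, 120). refcount(pp3)=2>1 -> COPY to pp5. 6 ppages; refcounts: pp0:3 pp1:1 pp2:1 pp3:1 pp4:1 pp5:1
P0: v1 -> pp5 = 120
P1: v1 -> pp1 = 25
P2: v1 -> pp4 = 197
P3: v1 -> pp3 = 157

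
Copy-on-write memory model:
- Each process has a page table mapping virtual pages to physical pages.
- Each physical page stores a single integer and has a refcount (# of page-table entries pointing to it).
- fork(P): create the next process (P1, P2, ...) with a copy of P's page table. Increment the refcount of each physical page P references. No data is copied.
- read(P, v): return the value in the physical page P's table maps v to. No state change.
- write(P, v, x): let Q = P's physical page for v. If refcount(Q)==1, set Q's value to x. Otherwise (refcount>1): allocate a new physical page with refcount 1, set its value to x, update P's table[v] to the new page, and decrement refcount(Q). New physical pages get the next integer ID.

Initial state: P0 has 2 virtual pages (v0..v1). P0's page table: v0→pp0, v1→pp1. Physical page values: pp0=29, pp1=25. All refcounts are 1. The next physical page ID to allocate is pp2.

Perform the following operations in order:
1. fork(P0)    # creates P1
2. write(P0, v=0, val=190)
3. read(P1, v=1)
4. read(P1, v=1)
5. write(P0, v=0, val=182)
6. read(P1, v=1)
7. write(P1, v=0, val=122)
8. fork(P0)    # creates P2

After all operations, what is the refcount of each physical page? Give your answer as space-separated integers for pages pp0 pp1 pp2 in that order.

Answer: 1 3 2

Derivation:
Op 1: fork(P0) -> P1. 2 ppages; refcounts: pp0:2 pp1:2
Op 2: write(P0, v0, 190). refcount(pp0)=2>1 -> COPY to pp2. 3 ppages; refcounts: pp0:1 pp1:2 pp2:1
Op 3: read(P1, v1) -> 25. No state change.
Op 4: read(P1, v1) -> 25. No state change.
Op 5: write(P0, v0, 182). refcount(pp2)=1 -> write in place. 3 ppages; refcounts: pp0:1 pp1:2 pp2:1
Op 6: read(P1, v1) -> 25. No state change.
Op 7: write(P1, v0, 122). refcount(pp0)=1 -> write in place. 3 ppages; refcounts: pp0:1 pp1:2 pp2:1
Op 8: fork(P0) -> P2. 3 ppages; refcounts: pp0:1 pp1:3 pp2:2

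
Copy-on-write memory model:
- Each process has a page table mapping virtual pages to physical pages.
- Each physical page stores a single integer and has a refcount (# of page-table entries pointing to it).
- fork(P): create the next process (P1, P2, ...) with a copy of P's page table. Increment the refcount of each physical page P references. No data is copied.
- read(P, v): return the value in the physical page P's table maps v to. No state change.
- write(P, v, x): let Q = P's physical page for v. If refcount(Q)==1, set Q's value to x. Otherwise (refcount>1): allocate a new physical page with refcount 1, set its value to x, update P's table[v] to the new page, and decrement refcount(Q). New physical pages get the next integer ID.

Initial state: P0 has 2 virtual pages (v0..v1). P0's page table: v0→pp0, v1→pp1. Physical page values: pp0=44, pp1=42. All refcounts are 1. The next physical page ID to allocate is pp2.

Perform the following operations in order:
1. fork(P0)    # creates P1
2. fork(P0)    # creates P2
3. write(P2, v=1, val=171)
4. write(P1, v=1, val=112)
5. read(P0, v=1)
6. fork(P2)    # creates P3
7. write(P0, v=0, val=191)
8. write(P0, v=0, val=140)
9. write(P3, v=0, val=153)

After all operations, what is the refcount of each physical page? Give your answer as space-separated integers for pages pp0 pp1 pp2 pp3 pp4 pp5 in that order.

Op 1: fork(P0) -> P1. 2 ppages; refcounts: pp0:2 pp1:2
Op 2: fork(P0) -> P2. 2 ppages; refcounts: pp0:3 pp1:3
Op 3: write(P2, v1, 171). refcount(pp1)=3>1 -> COPY to pp2. 3 ppages; refcounts: pp0:3 pp1:2 pp2:1
Op 4: write(P1, v1, 112). refcount(pp1)=2>1 -> COPY to pp3. 4 ppages; refcounts: pp0:3 pp1:1 pp2:1 pp3:1
Op 5: read(P0, v1) -> 42. No state change.
Op 6: fork(P2) -> P3. 4 ppages; refcounts: pp0:4 pp1:1 pp2:2 pp3:1
Op 7: write(P0, v0, 191). refcount(pp0)=4>1 -> COPY to pp4. 5 ppages; refcounts: pp0:3 pp1:1 pp2:2 pp3:1 pp4:1
Op 8: write(P0, v0, 140). refcount(pp4)=1 -> write in place. 5 ppages; refcounts: pp0:3 pp1:1 pp2:2 pp3:1 pp4:1
Op 9: write(P3, v0, 153). refcount(pp0)=3>1 -> COPY to pp5. 6 ppages; refcounts: pp0:2 pp1:1 pp2:2 pp3:1 pp4:1 pp5:1

Answer: 2 1 2 1 1 1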